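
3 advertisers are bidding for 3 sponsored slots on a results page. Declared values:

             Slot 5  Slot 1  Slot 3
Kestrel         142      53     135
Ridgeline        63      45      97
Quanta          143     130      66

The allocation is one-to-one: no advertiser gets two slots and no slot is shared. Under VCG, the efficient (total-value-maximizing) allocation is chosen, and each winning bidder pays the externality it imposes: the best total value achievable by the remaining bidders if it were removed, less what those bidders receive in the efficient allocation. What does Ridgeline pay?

Efficient allocation: Kestrel→Slot 5 ($142), Ridgeline→Slot 3 ($97), Quanta→Slot 1 ($130); total welfare W = $369.
Ridgeline receives Slot 3 at value $97, so the others get W − 97 = $272.
Without Ridgeline: best allocation of the remaining 2 bidders over all 3 slots is Kestrel→Slot 3 ($135), Quanta→Slot 5 ($143), total $278.
VCG payment = (others' best without Ridgeline) − (others' welfare with Ridgeline) = 278 − 272 = $6.

Ridgeline pays $6.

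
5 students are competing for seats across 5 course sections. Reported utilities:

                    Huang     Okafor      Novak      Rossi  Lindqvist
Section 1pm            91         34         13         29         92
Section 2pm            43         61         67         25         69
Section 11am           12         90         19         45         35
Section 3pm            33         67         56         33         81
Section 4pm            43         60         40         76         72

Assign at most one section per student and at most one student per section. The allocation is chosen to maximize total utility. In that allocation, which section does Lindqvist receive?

This is a one-to-one assignment (maximum-weight bipartite matching).
Optimal: Huang→Section 1pm (91 points), Okafor→Section 11am (90 points), Novak→Section 2pm (67 points), Rossi→Section 4pm (76 points), Lindqvist→Section 3pm (81 points) — total 91+90+67+76+81 = 405 points.
Column-greedy (each section in turn goes to its best remaining student) gives 358 points, worse by 47.
Swapping Okafor↔Huang (Okafor→Section 1pm 34 points, Huang→Section 11am 12 points) loses 135.
Lindqvist's own top section is Section 1pm (92 points), but forcing Lindqvist→Section 1pm and reassigning the rest optimally gives only 358 points — worse by 47.

Lindqvist receives Section 3pm.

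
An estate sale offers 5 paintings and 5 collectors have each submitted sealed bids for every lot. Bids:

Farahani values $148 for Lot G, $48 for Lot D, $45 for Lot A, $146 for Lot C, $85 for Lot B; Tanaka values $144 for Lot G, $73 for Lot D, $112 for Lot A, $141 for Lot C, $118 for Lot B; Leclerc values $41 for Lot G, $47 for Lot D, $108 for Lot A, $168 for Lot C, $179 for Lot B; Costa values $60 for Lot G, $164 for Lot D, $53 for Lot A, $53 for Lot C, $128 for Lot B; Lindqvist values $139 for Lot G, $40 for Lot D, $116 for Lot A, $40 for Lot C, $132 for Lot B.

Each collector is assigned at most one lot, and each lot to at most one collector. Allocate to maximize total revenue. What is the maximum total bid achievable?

This is a one-to-one assignment (maximum-weight bipartite matching).
Optimal: Farahani→Lot C ($146), Tanaka→Lot G ($144), Leclerc→Lot B ($179), Costa→Lot D ($164), Lindqvist→Lot A ($116) — total 146+144+179+164+116 = $749.
Column-greedy (each lot in turn goes to its best remaining collector) gives $714, worse by 35.
Swapping Lindqvist↔Leclerc (Lindqvist→Lot B $132, Leclerc→Lot A $108) loses 55.

Max total: $749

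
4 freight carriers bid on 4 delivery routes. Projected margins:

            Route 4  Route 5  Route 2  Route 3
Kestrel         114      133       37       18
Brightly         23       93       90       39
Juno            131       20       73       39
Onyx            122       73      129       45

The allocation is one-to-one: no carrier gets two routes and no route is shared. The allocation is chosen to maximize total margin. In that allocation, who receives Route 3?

Brightly receives Route 3.

Optimal: Kestrel→Route 5 ($133k), Brightly→Route 3 ($39k), Juno→Route 4 ($131k), Onyx→Route 2 ($129k) — total 133+39+131+129 = $432k.
Row-greedy (each carrier in turn takes its best remaining route) gives $399k, worse by 33.
Checked against all permutations: $432k is optimal.
Brightly's own top route is Route 5 ($93k), but forcing Brightly→Route 5 and reassigning the rest optimally gives only $375k — worse by 57.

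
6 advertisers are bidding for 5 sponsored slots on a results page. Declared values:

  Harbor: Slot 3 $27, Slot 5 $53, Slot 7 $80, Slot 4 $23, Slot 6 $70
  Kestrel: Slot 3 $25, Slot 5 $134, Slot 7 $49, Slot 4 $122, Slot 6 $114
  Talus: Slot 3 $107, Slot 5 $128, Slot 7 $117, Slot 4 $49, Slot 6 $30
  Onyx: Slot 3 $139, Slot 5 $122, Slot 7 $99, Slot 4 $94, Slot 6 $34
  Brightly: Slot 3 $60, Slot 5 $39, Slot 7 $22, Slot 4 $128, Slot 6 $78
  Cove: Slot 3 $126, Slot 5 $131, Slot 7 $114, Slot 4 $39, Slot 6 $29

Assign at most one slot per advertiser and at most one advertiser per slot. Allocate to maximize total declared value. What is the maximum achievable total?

Max total: $629

This is a one-to-one assignment (maximum-weight bipartite matching).
Optimal: Onyx→Slot 3 ($139), Cove→Slot 5 ($131), Talus→Slot 7 ($117), Brightly→Slot 4 ($128), Kestrel→Slot 6 ($114) — total 139+131+117+128+114 = $629.
Max-entry greedy (repeatedly take the single best remaining cell) gives $588, worse by 41.
Swapping Talus↔Onyx (Talus→Slot 3 $107, Onyx→Slot 7 $99) loses 50.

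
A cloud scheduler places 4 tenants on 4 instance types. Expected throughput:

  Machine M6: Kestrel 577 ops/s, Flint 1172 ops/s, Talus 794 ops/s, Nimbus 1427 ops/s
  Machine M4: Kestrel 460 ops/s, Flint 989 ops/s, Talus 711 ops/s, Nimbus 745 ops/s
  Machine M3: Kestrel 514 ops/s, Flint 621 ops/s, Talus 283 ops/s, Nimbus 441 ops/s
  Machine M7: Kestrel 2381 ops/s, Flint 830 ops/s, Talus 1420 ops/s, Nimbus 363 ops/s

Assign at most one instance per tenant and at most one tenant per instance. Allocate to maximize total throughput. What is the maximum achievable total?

Maximum total: 5140 ops/s

Optimal: Kestrel→Machine M7 (2381 ops/s), Flint→Machine M3 (621 ops/s), Talus→Machine M4 (711 ops/s), Nimbus→Machine M6 (1427 ops/s) — total 2381+621+711+1427 = 5140 ops/s.
Swapping Talus↔Kestrel (Talus→Machine M7 1420 ops/s, Kestrel→Machine M4 460 ops/s) loses 1212.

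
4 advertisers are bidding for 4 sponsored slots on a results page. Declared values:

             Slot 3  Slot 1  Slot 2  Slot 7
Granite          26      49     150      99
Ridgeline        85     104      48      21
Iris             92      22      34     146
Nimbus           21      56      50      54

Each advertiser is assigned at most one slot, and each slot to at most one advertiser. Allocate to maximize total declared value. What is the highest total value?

Maximum total: $437

This is the linear assignment problem.
Optimal: Granite→Slot 2 ($150), Ridgeline→Slot 3 ($85), Iris→Slot 7 ($146), Nimbus→Slot 1 ($56) — total 150+85+146+56 = $437.
Row-greedy (each advertiser in turn takes its best remaining slot) gives $421, worse by 16.
No other one-to-one assignment exceeds $437.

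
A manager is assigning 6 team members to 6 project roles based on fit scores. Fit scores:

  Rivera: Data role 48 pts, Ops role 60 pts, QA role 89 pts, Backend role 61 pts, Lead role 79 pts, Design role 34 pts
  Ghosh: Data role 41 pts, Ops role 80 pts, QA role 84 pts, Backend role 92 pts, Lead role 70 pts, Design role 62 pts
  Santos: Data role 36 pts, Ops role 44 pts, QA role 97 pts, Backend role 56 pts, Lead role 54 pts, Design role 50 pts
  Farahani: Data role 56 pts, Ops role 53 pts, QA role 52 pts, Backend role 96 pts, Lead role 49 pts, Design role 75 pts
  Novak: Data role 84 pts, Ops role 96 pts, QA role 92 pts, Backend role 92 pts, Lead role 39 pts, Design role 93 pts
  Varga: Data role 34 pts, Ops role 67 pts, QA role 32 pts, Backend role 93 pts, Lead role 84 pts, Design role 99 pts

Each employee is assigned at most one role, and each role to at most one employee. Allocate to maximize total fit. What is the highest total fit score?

Optimal: Rivera→Lead role (79 pts), Ghosh→Ops role (80 pts), Santos→QA role (97 pts), Farahani→Backend role (96 pts), Novak→Data role (84 pts), Varga→Design role (99 pts) — total 79+80+97+96+84+99 = 535 pts.
Max-entry greedy (repeatedly take the single best remaining cell) gives 508 pts, worse by 27.

Maximum total: 535 pts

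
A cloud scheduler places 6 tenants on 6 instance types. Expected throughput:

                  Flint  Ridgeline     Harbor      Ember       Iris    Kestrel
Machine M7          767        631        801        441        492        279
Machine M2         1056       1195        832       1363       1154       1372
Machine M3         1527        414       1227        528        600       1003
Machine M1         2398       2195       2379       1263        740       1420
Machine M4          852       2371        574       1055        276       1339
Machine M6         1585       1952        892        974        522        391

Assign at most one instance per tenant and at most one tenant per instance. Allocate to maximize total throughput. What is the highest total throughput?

Treat this as an assignment problem: match each tenant to one instance.
Optimal: Flint→Machine M6 (1585 ops/s), Ridgeline→Machine M4 (2371 ops/s), Harbor→Machine M1 (2379 ops/s), Ember→Machine M2 (1363 ops/s), Iris→Machine M7 (492 ops/s), Kestrel→Machine M3 (1003 ops/s) — total 1585+2371+2379+1363+492+1003 = 9193 ops/s.
Row-greedy (each tenant in turn takes its best remaining instance) gives 8160 ops/s, worse by 1033.
Next-best assignment: Flint→Machine M3, Ridgeline→Machine M4, Harbor→Machine M1, Ember→Machine M6, Iris→Machine M7, Kestrel→Machine M2 = 9115 ops/s.
Checked against all permutations: 9193 ops/s is optimal.

Max total: 9193 ops/s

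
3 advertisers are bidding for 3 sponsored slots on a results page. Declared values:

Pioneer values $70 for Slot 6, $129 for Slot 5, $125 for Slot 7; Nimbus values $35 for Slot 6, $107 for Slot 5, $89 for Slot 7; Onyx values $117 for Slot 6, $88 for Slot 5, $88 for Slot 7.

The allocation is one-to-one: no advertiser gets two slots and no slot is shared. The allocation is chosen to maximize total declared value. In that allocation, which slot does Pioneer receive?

Pioneer receives Slot 7.

Treat this as an assignment problem: match each advertiser to one slot.
Optimal: Pioneer→Slot 7 ($125), Nimbus→Slot 5 ($107), Onyx→Slot 6 ($117) — total 125+107+117 = $349.
Column-greedy (each slot in turn goes to its best remaining advertiser) gives $335, worse by 14.
Next-best assignment: Pioneer→Slot 5, Nimbus→Slot 7, Onyx→Slot 6 = $335.
Swapping Pioneer↔Onyx (Pioneer→Slot 6 $70, Onyx→Slot 7 $88) loses 84.
Checked against all permutations: $349 is optimal.
Pioneer's own top slot is Slot 5 ($129), but forcing Pioneer→Slot 5 and reassigning the rest optimally gives only $335 — worse by 14.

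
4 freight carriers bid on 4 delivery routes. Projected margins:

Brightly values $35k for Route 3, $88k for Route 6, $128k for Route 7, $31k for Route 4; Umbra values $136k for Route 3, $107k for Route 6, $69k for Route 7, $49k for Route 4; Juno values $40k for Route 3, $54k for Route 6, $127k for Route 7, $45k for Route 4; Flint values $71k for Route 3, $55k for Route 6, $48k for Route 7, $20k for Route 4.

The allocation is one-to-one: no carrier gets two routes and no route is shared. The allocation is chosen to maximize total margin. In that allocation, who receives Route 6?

This is the linear assignment problem.
Optimal: Brightly→Route 6 ($88k), Umbra→Route 3 ($136k), Juno→Route 7 ($127k), Flint→Route 4 ($20k) — total 88+136+127+20 = $371k.
Swapping Juno↔Umbra (Juno→Route 3 $40k, Umbra→Route 7 $69k) loses 154.
Every other assignment is strictly worse.
Brightly's own top route is Route 7 ($128k), but forcing Brightly→Route 7 and reassigning the rest optimally gives only $364k — worse by 7.

Brightly receives Route 6.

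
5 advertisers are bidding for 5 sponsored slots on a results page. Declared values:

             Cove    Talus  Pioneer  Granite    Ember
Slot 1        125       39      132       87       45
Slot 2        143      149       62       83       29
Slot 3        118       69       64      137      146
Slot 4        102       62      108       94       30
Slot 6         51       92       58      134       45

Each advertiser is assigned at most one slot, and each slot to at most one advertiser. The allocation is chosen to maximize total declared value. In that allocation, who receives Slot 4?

Cove receives Slot 4.

Optimal: Cove→Slot 4 ($102), Talus→Slot 2 ($149), Pioneer→Slot 1 ($132), Granite→Slot 6 ($134), Ember→Slot 3 ($146) — total 102+149+132+134+146 = $663.
Row-greedy (each advertiser in turn takes its best remaining slot) gives $534, worse by 129.
Swapping Talus↔Cove (Talus→Slot 4 $62, Cove→Slot 2 $143) loses 46.
Every other assignment is strictly worse.
Cove's own top slot is Slot 2 ($143), but forcing Cove→Slot 2 and reassigning the rest optimally gives only $617 — worse by 46.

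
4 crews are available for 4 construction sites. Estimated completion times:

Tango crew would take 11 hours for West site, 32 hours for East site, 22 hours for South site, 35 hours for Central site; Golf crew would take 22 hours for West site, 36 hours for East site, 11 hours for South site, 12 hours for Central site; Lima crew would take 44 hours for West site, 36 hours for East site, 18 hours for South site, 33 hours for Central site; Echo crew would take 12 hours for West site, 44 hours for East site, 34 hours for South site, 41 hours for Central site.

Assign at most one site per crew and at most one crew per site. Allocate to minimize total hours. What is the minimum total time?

This is a one-to-one assignment (minimum-cost bipartite matching).
Optimal: Tango crew→East site (32 hours), Golf crew→Central site (12 hours), Lima crew→South site (18 hours), Echo crew→West site (12 hours) — total 32+12+18+12 = 74 hours.
Min-entry greedy (repeatedly take the single cheapest remaining cell) gives 99 hours, worse by 25.
Swapping Lima crew↔Golf crew (Lima crew→Central site 33 hours, Golf crew→South site 11 hours) adds 14.

Minimum total: 74 hours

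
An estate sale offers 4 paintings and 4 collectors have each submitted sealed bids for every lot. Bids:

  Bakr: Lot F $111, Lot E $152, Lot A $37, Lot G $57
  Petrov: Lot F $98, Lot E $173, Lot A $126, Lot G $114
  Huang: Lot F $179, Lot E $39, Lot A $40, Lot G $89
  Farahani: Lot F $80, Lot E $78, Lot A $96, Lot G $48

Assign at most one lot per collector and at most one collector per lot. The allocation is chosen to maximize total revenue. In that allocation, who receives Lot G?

Petrov receives Lot G.

Optimal: Bakr→Lot E ($152), Petrov→Lot G ($114), Huang→Lot F ($179), Farahani→Lot A ($96) — total 152+114+179+96 = $541.
Max-entry greedy (repeatedly take the single best remaining cell) gives $505, worse by 36.
No other one-to-one assignment exceeds $541.
Petrov's own top lot is Lot E ($173), but forcing Petrov→Lot E and reassigning the rest optimally gives only $505 — worse by 36.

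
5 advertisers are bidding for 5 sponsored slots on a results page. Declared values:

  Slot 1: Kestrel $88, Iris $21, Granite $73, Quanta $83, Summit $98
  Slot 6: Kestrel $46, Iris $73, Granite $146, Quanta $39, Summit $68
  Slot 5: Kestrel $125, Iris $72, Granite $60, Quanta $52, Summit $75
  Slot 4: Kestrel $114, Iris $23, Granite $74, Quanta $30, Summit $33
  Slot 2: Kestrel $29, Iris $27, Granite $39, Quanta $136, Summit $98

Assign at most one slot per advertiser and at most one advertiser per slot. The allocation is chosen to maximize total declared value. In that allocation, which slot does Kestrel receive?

Kestrel receives Slot 4.

Optimal: Kestrel→Slot 4 ($114), Iris→Slot 5 ($72), Granite→Slot 6 ($146), Quanta→Slot 2 ($136), Summit→Slot 1 ($98) — total 114+72+146+136+98 = $566.
Column-greedy (each slot in turn goes to its best remaining advertiser) gives $426, worse by 140.
Every other assignment is strictly worse.
Kestrel's own top slot is Slot 5 ($125), but forcing Kestrel→Slot 5 and reassigning the rest optimally gives only $528 — worse by 38.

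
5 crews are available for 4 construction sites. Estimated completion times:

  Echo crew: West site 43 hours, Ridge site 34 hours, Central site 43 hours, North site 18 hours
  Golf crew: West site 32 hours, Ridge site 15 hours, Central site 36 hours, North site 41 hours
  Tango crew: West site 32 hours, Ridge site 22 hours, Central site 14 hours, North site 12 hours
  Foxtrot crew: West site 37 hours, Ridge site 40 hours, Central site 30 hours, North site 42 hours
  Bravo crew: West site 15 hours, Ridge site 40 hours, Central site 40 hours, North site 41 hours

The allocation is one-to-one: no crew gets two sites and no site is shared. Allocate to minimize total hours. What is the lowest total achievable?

Optimal: Bravo crew→West site (15 hours), Golf crew→Ridge site (15 hours), Tango crew→Central site (14 hours), Echo crew→North site (18 hours) — total 15+15+14+18 = 62 hours.
Min-entry greedy (repeatedly take the single cheapest remaining cell) gives 72 hours, worse by 10.
Next-best assignment: Bravo crew→West site, Golf crew→Ridge site, Foxtrot crew→Central site, Tango crew→North site = 72 hours.
Swapping Tango crew↔Golf crew (Tango crew→Ridge site 22 hours, Golf crew→Central site 36 hours) adds 29.

Minimum total: 62 hours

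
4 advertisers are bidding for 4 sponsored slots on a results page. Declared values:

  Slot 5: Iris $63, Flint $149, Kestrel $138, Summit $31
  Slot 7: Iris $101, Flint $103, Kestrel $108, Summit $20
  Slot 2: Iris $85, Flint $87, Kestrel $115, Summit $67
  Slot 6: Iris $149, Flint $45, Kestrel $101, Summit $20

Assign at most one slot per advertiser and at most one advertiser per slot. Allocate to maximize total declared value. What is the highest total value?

Max total: $473

Optimal: Iris→Slot 6 ($149), Flint→Slot 5 ($149), Kestrel→Slot 7 ($108), Summit→Slot 2 ($67) — total 149+149+108+67 = $473.
Max-entry greedy (repeatedly take the single best remaining cell) gives $433, worse by 40.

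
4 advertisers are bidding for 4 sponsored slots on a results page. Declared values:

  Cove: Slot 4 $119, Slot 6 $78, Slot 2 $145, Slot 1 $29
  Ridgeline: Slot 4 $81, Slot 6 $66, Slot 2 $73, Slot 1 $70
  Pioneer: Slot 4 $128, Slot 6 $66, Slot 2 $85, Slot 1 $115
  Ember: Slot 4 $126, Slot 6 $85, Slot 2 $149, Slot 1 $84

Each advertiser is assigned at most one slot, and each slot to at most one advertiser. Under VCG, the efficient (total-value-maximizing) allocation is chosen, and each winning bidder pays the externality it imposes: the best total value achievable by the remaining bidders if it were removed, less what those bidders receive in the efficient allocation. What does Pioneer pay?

Pioneer pays $4.

Efficient allocation: Cove→Slot 2 ($145), Ridgeline→Slot 6 ($66), Pioneer→Slot 1 ($115), Ember→Slot 4 ($126); total welfare W = $452.
Pioneer receives Slot 1 at value $115, so the others get W − 115 = $337.
Without Pioneer: best allocation of the remaining 3 bidders over all 4 slots is Cove→Slot 2 ($145), Ridgeline→Slot 1 ($70), Ember→Slot 4 ($126), total $341.
VCG payment = (others' best without Pioneer) − (others' welfare with Pioneer) = 341 − 337 = $4.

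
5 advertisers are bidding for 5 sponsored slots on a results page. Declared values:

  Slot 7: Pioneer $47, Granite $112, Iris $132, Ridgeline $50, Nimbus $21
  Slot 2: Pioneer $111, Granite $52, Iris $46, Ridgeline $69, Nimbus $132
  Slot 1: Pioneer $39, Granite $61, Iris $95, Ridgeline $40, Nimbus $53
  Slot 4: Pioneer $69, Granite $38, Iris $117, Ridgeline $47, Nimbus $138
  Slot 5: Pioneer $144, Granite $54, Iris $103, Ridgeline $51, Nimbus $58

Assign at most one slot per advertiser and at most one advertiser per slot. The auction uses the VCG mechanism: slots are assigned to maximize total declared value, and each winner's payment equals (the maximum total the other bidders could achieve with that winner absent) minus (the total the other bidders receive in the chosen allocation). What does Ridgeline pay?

Ridgeline pays $16.

Efficient allocation: Pioneer→Slot 5 ($144), Granite→Slot 7 ($112), Iris→Slot 1 ($95), Ridgeline→Slot 2 ($69), Nimbus→Slot 4 ($138); total welfare W = $558.
Ridgeline receives Slot 2 at value $69, so the others get W − 69 = $489.
Without Ridgeline: best allocation of the remaining 4 bidders over all 5 slots is Pioneer→Slot 5 ($144), Granite→Slot 7 ($112), Iris→Slot 4 ($117), Nimbus→Slot 2 ($132), total $505.
VCG payment = (others' best without Ridgeline) − (others' welfare with Ridgeline) = 505 − 489 = $16.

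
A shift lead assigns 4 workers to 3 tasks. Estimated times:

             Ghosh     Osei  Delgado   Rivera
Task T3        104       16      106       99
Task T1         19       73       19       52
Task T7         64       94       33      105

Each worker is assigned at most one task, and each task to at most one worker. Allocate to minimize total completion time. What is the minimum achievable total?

Minimum total: 68 min

Optimal: Osei→Task T3 (16 min), Ghosh→Task T1 (19 min), Delgado→Task T7 (33 min) — total 16+19+33 = 68 min.
Swapping Osei↔Delgado (Osei→Task T7 94 min, Delgado→Task T3 106 min) adds 151.
No other one-to-one assignment undercuts 68 min.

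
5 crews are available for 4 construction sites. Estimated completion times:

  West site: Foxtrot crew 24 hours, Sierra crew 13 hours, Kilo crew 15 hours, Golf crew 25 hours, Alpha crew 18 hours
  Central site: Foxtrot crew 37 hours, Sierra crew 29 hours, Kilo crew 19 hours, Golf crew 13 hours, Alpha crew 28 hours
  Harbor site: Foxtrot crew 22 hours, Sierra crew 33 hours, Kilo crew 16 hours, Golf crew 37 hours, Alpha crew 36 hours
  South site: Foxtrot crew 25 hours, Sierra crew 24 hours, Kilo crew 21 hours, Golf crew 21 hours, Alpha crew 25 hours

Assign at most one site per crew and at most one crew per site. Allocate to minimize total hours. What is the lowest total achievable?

Optimal: Sierra crew→West site (13 hours), Golf crew→Central site (13 hours), Kilo crew→Harbor site (16 hours), Foxtrot crew→South site (25 hours) — total 13+13+16+25 = 67 hours.
Row-greedy (each crew in turn takes its cheapest remaining site) gives 75 hours, worse by 8.
Swapping Kilo crew↔Foxtrot crew (Kilo crew→South site 21 hours, Foxtrot crew→Harbor site 22 hours) adds 2.

Min total: 67 hours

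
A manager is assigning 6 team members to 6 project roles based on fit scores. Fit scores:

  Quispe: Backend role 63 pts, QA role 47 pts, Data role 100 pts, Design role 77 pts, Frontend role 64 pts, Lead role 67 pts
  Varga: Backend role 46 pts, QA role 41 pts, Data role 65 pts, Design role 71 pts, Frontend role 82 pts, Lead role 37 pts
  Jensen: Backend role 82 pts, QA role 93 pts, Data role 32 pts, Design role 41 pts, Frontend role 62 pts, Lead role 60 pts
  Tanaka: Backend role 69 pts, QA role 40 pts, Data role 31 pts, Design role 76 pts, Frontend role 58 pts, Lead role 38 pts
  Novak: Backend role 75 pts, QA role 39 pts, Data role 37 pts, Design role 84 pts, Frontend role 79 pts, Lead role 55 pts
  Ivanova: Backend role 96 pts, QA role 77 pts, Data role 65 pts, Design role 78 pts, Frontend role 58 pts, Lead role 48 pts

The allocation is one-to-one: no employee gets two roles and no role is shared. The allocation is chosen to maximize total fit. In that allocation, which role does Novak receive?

This is the linear assignment problem.
Optimal: Quispe→Data role (100 pts), Varga→Frontend role (82 pts), Jensen→QA role (93 pts), Tanaka→Design role (76 pts), Novak→Lead role (55 pts), Ivanova→Backend role (96 pts) — total 100+82+93+76+55+96 = 502 pts.
Max-entry greedy (repeatedly take the single best remaining cell) gives 493 pts, worse by 9.
Swapping Ivanova↔Novak (Ivanova→Lead role 48 pts, Novak→Backend role 75 pts) loses 28.
Novak's own top role is Design role (84 pts), but forcing Novak→Design role and reassigning the rest optimally gives only 493 pts — worse by 9.

Novak receives Lead role.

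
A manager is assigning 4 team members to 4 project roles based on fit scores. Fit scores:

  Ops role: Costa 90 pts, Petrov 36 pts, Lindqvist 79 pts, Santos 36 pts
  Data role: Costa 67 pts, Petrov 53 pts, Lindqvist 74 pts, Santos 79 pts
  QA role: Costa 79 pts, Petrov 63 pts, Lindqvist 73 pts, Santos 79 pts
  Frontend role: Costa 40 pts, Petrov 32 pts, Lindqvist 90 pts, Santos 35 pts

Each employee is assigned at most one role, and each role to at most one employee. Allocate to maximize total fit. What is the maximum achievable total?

Treat this as an assignment problem: match each employee to one role.
Optimal: Costa→Ops role (90 pts), Petrov→QA role (63 pts), Lindqvist→Frontend role (90 pts), Santos→Data role (79 pts) — total 90+63+90+79 = 322 pts.
Column-greedy (each role in turn goes to its best remaining employee) gives 274 pts, worse by 48.

Max total: 322 pts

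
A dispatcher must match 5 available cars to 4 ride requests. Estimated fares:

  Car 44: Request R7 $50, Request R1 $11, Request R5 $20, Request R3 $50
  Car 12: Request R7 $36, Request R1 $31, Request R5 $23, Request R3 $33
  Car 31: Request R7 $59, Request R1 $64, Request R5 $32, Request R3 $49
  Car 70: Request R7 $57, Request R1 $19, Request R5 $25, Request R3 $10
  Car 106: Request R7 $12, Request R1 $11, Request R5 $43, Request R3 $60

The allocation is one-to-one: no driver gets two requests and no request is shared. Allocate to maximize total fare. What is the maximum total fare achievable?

Optimal: Car 70→Request R7 ($57), Car 31→Request R1 ($64), Car 106→Request R5 ($43), Car 44→Request R3 ($50) — total 57+64+43+50 = $214.
Max-entry greedy (repeatedly take the single best remaining cell) gives $204, worse by 10.
Checked against all permutations: $214 is optimal.

Maximum total: $214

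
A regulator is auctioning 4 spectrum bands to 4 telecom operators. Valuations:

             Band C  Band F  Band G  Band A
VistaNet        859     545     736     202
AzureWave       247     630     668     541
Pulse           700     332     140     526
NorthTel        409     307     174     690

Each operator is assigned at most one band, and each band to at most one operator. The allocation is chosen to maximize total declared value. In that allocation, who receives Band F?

Treat this as an assignment problem: match each operator to one band.
Optimal: VistaNet→Band G ($736M), AzureWave→Band F ($630M), Pulse→Band C ($700M), NorthTel→Band A ($690M) — total 736+630+700+690 = $2756M.
Every other assignment is strictly worse.
AzureWave's own top band is Band G ($668M), but forcing AzureWave→Band G and reassigning the rest optimally gives only $2603M — worse by 153.

AzureWave receives Band F.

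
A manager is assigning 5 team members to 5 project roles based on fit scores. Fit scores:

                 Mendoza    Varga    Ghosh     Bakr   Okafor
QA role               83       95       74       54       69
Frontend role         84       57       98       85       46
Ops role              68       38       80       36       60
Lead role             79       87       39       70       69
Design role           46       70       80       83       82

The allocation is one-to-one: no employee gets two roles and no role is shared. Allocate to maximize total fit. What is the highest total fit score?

Max total: 421 pts

Optimal: Mendoza→Lead role (79 pts), Varga→QA role (95 pts), Ghosh→Ops role (80 pts), Bakr→Frontend role (85 pts), Okafor→Design role (82 pts) — total 79+95+80+85+82 = 421 pts.
Swapping Bakr↔Varga (Bakr→QA role 54 pts, Varga→Frontend role 57 pts) loses 69.
Every other assignment is strictly worse.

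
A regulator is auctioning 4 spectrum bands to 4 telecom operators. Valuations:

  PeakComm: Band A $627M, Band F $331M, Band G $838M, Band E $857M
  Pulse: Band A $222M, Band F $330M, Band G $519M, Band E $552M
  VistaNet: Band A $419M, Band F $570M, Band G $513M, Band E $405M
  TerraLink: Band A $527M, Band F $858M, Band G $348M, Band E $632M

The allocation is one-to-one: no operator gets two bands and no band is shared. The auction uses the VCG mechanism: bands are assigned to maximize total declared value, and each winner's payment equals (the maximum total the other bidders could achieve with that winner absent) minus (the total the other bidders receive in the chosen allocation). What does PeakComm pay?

PeakComm pays $94M.

Efficient allocation: PeakComm→Band G ($838M), Pulse→Band E ($552M), VistaNet→Band A ($419M), TerraLink→Band F ($858M); total welfare W = $2667M.
PeakComm receives Band G at value $838M, so the others get W − 838 = $1829M.
Without PeakComm: best allocation of the remaining 3 bidders over all 4 bands is Pulse→Band E ($552M), VistaNet→Band G ($513M), TerraLink→Band F ($858M), total $1923M.
VCG payment = (others' best without PeakComm) − (others' welfare with PeakComm) = 1923 − 1829 = $94M.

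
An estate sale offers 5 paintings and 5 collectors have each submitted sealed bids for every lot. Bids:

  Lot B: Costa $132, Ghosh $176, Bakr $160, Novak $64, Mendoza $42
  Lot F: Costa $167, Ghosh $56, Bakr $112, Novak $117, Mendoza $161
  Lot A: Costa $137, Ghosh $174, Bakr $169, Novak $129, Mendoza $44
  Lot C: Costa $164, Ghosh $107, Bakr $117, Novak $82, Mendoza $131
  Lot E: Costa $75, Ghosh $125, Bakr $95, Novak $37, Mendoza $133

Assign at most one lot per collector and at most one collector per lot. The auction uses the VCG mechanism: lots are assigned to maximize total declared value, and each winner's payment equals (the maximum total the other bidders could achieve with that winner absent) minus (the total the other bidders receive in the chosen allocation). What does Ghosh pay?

Efficient allocation: Costa→Lot C ($164), Ghosh→Lot B ($176), Bakr→Lot A ($169), Novak→Lot F ($117), Mendoza→Lot E ($133); total welfare W = $759.
Ghosh receives Lot B at value $176, so the others get W − 176 = $583.
Without Ghosh: best allocation of the remaining 4 bidders over all 5 lots is Costa→Lot C ($164), Bakr→Lot B ($160), Novak→Lot A ($129), Mendoza→Lot F ($161), total $614.
VCG payment = (others' best without Ghosh) − (others' welfare with Ghosh) = 614 − 583 = $31.

Ghosh pays $31.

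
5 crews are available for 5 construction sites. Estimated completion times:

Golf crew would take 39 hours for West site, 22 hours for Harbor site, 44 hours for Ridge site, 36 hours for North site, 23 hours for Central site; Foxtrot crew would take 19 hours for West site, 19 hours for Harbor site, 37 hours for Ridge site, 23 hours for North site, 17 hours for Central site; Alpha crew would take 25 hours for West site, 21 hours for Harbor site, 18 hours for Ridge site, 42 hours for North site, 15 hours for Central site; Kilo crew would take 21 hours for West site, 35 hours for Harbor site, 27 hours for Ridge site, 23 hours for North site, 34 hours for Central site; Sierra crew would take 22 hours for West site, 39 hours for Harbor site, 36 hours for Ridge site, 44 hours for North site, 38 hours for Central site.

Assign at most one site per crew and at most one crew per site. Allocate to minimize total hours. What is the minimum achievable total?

Treat this as an assignment problem: match each crew to one site.
Optimal: Golf crew→Harbor site (22 hours), Foxtrot crew→Central site (17 hours), Alpha crew→Ridge site (18 hours), Kilo crew→North site (23 hours), Sierra crew→West site (22 hours) — total 22+17+18+23+22 = 102 hours.
Column-greedy (each site in turn goes to its cheapest remaining crew) gives 141 hours, worse by 39.
Next-best assignment: Golf crew→Central site, Foxtrot crew→Harbor site, Alpha crew→Ridge site, Kilo crew→North site, Sierra crew→West site = 105 hours.
No other one-to-one assignment undercuts 102 hours.

Min total: 102 hours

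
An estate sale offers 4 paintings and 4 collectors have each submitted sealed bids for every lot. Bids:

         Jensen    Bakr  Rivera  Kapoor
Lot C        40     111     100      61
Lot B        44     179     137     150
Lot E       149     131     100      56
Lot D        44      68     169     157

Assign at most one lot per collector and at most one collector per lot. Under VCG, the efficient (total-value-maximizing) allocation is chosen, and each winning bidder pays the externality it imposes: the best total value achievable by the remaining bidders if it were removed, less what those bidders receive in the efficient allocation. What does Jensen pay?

Efficient allocation: Jensen→Lot E ($149), Bakr→Lot B ($179), Rivera→Lot C ($100), Kapoor→Lot D ($157); total welfare W = $585.
Jensen receives Lot E at value $149, so the others get W − 149 = $436.
Without Jensen: best allocation of the remaining 3 bidders over all 4 lots is Bakr→Lot E ($131), Rivera→Lot D ($169), Kapoor→Lot B ($150), total $450.
VCG payment = (others' best without Jensen) − (others' welfare with Jensen) = 450 − 436 = $14.

Jensen pays $14.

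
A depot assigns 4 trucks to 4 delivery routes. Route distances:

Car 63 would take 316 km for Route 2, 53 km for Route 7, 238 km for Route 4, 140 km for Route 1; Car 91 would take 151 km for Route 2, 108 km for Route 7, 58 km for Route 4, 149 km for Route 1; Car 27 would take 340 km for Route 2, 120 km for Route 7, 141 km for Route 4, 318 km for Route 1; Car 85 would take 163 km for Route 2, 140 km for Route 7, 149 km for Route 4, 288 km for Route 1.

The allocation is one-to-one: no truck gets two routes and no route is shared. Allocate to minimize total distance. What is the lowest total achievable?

Minimum total: 481 km

This is a one-to-one assignment (minimum-cost bipartite matching).
Optimal: Car 63→Route 1 (140 km), Car 91→Route 4 (58 km), Car 27→Route 7 (120 km), Car 85→Route 2 (163 km) — total 140+58+120+163 = 481 km.
Row-greedy (each truck in turn takes its cheapest remaining route) gives 592 km, worse by 111.
Next-best assignment: Car 63→Route 7, Car 91→Route 1, Car 27→Route 4, Car 85→Route 2 = 506 km.
No other one-to-one assignment undercuts 481 km.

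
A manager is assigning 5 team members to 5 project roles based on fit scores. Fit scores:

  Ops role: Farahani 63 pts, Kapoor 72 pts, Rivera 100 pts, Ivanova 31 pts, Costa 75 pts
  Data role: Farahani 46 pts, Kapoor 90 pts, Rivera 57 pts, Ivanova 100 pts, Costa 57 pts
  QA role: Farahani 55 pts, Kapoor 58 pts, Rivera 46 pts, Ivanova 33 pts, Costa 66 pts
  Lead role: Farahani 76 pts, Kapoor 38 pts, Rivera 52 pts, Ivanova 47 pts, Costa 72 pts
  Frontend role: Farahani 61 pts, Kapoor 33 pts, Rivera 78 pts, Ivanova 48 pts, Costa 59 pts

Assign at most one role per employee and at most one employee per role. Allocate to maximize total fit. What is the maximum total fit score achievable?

Optimal: Farahani→Lead role (76 pts), Kapoor→QA role (58 pts), Rivera→Ops role (100 pts), Ivanova→Data role (100 pts), Costa→Frontend role (59 pts) — total 76+58+100+100+59 = 393 pts.
Max-entry greedy (repeatedly take the single best remaining cell) gives 375 pts, worse by 18.
No other one-to-one assignment exceeds 393 pts.

Maximum total: 393 pts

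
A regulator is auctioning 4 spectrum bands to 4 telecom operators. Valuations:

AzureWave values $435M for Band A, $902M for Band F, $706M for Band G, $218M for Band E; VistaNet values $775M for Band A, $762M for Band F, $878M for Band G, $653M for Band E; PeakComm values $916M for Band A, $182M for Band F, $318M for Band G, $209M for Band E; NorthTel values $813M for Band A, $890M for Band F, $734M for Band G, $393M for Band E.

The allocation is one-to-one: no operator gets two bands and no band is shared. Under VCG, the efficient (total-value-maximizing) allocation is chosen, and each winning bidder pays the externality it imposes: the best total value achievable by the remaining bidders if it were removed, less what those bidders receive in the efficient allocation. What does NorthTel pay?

NorthTel pays $225M.

Efficient allocation: AzureWave→Band F ($902M), VistaNet→Band E ($653M), PeakComm→Band A ($916M), NorthTel→Band G ($734M); total welfare W = $3205M.
NorthTel receives Band G at value $734M, so the others get W − 734 = $2471M.
Without NorthTel: best allocation of the remaining 3 bidders over all 4 bands is AzureWave→Band F ($902M), VistaNet→Band G ($878M), PeakComm→Band A ($916M), total $2696M.
VCG payment = (others' best without NorthTel) − (others' welfare with NorthTel) = 2696 − 2471 = $225M.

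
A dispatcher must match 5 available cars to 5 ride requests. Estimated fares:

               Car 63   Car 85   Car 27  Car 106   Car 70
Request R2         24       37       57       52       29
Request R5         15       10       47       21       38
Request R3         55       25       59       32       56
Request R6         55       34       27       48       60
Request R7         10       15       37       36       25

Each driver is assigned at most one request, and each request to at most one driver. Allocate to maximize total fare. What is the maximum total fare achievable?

Optimal: Car 63→Request R3 ($55), Car 85→Request R2 ($37), Car 27→Request R5 ($47), Car 106→Request R7 ($36), Car 70→Request R6 ($60) — total 55+37+47+36+60 = $235.
Max-entry greedy (repeatedly take the single best remaining cell) gives $201, worse by 34.
Next-best assignment: Car 63→Request R6, Car 85→Request R2, Car 27→Request R5, Car 106→Request R7, Car 70→Request R3 = $231.
Swapping Car 27↔Car 85 (Car 27→Request R2 $57, Car 85→Request R5 $10) loses 17.
Every other assignment is strictly worse.

Max total: $235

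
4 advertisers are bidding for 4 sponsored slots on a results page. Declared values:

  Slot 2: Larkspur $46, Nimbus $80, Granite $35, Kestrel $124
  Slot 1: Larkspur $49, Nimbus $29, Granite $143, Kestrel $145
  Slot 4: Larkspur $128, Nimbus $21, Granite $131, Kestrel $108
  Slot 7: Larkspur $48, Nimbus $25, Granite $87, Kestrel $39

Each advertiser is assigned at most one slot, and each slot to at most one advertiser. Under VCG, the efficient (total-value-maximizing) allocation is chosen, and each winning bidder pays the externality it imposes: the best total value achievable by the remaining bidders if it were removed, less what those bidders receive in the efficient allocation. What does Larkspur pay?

Larkspur pays $44.

Efficient allocation: Larkspur→Slot 4 ($128), Nimbus→Slot 2 ($80), Granite→Slot 7 ($87), Kestrel→Slot 1 ($145); total welfare W = $440.
Larkspur receives Slot 4 at value $128, so the others get W − 128 = $312.
Without Larkspur: best allocation of the remaining 3 bidders over all 4 slots is Nimbus→Slot 2 ($80), Granite→Slot 4 ($131), Kestrel→Slot 1 ($145), total $356.
VCG payment = (others' best without Larkspur) − (others' welfare with Larkspur) = 356 − 312 = $44.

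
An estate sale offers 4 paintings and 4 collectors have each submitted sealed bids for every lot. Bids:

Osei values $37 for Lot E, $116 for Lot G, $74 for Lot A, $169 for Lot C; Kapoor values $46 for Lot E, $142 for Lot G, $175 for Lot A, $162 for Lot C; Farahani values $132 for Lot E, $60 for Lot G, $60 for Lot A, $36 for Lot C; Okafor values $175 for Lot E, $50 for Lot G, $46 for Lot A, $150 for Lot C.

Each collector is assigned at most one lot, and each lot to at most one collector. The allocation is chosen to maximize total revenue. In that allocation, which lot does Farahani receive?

Farahani receives Lot G.

Optimal: Osei→Lot C ($169), Kapoor→Lot A ($175), Farahani→Lot G ($60), Okafor→Lot E ($175) — total 169+175+60+175 = $579.
Column-greedy (each lot in turn goes to its best remaining collector) gives $427, worse by 152.
Every other assignment is strictly worse.
Farahani's own top lot is Lot E ($132), but forcing Farahani→Lot E and reassigning the rest optimally gives only $573 — worse by 6.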